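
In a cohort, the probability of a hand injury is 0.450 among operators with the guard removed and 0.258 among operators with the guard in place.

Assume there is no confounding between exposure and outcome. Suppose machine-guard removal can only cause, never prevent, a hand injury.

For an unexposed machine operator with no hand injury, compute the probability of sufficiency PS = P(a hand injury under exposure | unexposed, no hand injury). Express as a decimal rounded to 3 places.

PS ≈ 0.259

Let p₁ = 0.45, p₀ = 0.258.
Under exogeneity and monotonicity, PS = (p₁ − p₀) / (1 − p₀).
PS = (0.45 − 0.258) / (1 − 0.258) = 0.192 / 0.742 ≈ 0.2588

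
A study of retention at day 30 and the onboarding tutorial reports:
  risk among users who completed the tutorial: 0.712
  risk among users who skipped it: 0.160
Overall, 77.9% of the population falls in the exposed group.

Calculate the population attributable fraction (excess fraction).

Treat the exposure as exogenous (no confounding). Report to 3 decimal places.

Let p₁ = 0.712, p₀ = 0.16.
Overall risk P(Y=1) = π·p₁ + (1−π)·p₀ = 0.779×0.712 + 0.221×0.16 = 0.59001.
Under exogeneity, PAF = [P(Y=1) − p₀] / P(Y=1).
PAF = (0.59001 − 0.16) / 0.59001 ≈ 0.7288

PAF ≈ 0.729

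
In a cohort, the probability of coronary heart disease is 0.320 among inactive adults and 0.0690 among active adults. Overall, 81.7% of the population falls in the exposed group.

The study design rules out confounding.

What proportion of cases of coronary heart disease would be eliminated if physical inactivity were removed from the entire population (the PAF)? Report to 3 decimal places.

Let p₁ = 0.32, p₀ = 0.069.
Overall risk P(Y=1) = π·p₁ + (1−π)·p₀ = 0.817×0.32 + 0.183×0.069 = 0.27407.
Under exogeneity, PAF = [P(Y=1) − p₀] / P(Y=1).
PAF = (0.27407 − 0.069) / 0.27407 ≈ 0.7482

PAF ≈ 0.748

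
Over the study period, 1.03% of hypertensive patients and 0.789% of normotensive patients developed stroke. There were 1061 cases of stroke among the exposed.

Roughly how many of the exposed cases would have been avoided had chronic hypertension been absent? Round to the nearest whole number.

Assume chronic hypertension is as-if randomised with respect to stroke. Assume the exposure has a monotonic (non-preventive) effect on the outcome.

p₁ = 0.0103, p₀ = 0.00789.
PN = (p₁ − p₀)/p₁ = (0.0103 − 0.00789) / 0.0103 ≈ 0.23398.
Attributable cases ≈ PN × (exposed cases) = 0.23398 × 1061 ≈ 248.25.

about 248 cases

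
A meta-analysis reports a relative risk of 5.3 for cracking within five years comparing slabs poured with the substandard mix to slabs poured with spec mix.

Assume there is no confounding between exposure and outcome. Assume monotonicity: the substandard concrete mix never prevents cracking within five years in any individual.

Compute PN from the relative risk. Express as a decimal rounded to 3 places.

PN ≈ 0.811

Under exogeneity and monotonicity, PN = (RR − 1) / RR = 1 − 1/RR.
PN = (5.3 − 1) / 5.3 = 4.3 / 5.3 ≈ 0.8113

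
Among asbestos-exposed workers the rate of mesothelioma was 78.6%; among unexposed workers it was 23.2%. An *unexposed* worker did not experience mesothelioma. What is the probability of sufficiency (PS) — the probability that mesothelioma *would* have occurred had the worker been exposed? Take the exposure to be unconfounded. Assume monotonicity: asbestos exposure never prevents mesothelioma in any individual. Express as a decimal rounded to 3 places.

PS ≈ 0.721

p₁ = 0.786, p₀ = 0.232.
Under exogeneity and monotonicity, PS = (p₁ − p₀) / (1 − p₀).
PS = (0.786 − 0.232) / (1 − 0.232) = 0.554 / 0.768 ≈ 0.7214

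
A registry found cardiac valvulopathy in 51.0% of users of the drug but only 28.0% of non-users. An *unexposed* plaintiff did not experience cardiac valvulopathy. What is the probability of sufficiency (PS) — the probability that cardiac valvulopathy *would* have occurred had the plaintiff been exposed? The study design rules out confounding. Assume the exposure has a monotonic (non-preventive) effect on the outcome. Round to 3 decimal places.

p₁ = 0.51, p₀ = 0.28.
Under exogeneity and monotonicity, PS = (p₁ − p₀) / (1 − p₀).
PS = (0.51 − 0.28) / (1 − 0.28) = 0.23 / 0.72 ≈ 0.3194

PS ≈ 0.319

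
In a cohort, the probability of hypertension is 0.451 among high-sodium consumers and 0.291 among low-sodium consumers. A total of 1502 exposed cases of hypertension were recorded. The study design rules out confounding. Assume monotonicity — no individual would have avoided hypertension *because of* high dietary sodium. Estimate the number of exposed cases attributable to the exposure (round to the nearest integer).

about 533 cases

Let p₁ = 0.451, p₀ = 0.291.
PN = (p₁ − p₀)/p₁ = (0.451 − 0.291) / 0.451 ≈ 0.35477.
Attributable cases ≈ PN × (exposed cases) = 0.35477 × 1502 ≈ 532.86.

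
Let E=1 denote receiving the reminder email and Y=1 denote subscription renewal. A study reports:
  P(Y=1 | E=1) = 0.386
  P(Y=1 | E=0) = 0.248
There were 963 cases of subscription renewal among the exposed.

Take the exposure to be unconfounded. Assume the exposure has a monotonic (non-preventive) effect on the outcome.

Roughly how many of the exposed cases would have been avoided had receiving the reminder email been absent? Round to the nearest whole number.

Let p₁ = 0.386, p₀ = 0.248.
PN = (p₁ − p₀)/p₁ = (0.386 − 0.248) / 0.386 ≈ 0.35751.
Attributable cases ≈ PN × (exposed cases) = 0.35751 × 963 ≈ 344.28.

about 344 cases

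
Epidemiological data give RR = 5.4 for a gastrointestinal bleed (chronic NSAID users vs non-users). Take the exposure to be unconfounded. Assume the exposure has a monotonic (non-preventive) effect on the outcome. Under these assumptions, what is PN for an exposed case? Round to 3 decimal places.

Under exogeneity and monotonicity, PN = (RR − 1) / RR = 1 − 1/RR.
PN = (5.4 − 1) / 5.4 = 4.4 / 5.4 ≈ 0.8148

PN ≈ 0.815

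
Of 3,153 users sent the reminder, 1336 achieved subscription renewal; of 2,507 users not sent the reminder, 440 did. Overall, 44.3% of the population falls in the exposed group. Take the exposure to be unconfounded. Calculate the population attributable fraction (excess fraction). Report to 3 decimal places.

p₁ = P(outcome | exposed) = 1336/3153 = 0.42372
p₀ = P(outcome | unexposed) = 440/2507 = 0.17551
Overall risk P(Y=1) = π·p₁ + (1−π)·p₀ = 0.443×0.42372 + 0.557×0.17551 = 0.28547.
Under exogeneity, PAF = [P(Y=1) − p₀] / P(Y=1).
PAF = (0.28547 − 0.17551) / 0.28547 ≈ 0.3852

PAF ≈ 0.385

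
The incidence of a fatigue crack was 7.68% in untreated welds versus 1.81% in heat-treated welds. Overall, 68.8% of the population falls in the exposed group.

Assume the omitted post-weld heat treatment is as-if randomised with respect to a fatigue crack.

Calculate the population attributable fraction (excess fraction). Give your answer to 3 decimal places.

p₁ = 0.0768, p₀ = 0.0181.
Overall risk P(Y=1) = π·p₁ + (1−π)·p₀ = 0.688×0.0768 + 0.312×0.0181 = 0.058486.
Under exogeneity, PAF = [P(Y=1) − p₀] / P(Y=1).
PAF = (0.058486 − 0.0181) / 0.058486 ≈ 0.6905

PAF ≈ 0.691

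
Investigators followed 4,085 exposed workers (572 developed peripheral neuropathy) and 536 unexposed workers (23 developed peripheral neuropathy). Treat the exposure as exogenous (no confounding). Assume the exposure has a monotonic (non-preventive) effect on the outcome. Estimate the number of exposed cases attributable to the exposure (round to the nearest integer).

p₁ = P(outcome | exposed) = 572/4085 = 0.14002
p₀ = P(outcome | unexposed) = 23/536 = 0.04291
PN = (p₁ − p₀)/p₁ = (0.14002 − 0.04291) / 0.14002 ≈ 0.69355.
Attributable cases ≈ PN × (exposed cases) = 0.69355 × 572 ≈ 396.71.

about 397 cases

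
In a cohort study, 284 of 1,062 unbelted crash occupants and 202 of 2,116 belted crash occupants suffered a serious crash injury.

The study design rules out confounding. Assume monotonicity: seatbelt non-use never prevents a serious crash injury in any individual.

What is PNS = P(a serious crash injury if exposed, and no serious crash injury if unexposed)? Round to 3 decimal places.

p₁ = P(outcome | exposed) = 284/1062 = 0.26742
p₀ = P(outcome | unexposed) = 202/2116 = 0.095463
Under exogeneity and monotonicity, PNS = p₁ − p₀.
PNS = 0.26742 − 0.095463 = 0.17196

PNS ≈ 0.172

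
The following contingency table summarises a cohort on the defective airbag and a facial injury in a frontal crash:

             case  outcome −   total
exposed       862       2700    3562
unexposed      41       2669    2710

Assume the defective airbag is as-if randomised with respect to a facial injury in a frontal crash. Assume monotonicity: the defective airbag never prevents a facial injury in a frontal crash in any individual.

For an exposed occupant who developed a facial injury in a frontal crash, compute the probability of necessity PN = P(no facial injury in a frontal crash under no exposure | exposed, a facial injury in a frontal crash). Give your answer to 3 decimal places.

PN ≈ 0.937

p₁ = P(outcome | exposed) = 862/3562 = 0.242
p₀ = P(outcome | unexposed) = 41/2710 = 0.015129
Under exogeneity and monotonicity, PN = (p₁ − p₀)/p₁.
PN = (0.242 − 0.015129) / 0.242 ≈ 0.9375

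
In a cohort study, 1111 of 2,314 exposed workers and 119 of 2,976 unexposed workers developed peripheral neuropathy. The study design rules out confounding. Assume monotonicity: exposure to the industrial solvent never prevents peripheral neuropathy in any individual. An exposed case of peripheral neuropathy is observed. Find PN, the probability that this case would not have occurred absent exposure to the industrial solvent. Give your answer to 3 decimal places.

p₁ = P(outcome | exposed) = 1111/2314 = 0.48012
p₀ = P(outcome | unexposed) = 119/2976 = 0.039987
Under exogeneity and monotonicity, PN = (p₁ − p₀) / p₁.
PN = (0.48012 − 0.039987) / 0.48012 = 0.44013 / 0.48012 ≈ 0.9167

PN ≈ 0.917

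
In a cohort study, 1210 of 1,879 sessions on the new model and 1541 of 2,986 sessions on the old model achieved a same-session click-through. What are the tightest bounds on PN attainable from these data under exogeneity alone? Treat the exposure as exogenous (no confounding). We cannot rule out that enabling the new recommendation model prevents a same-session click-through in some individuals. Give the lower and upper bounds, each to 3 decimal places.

p₁ = P(outcome | exposed) = 1210/1879 = 0.64396
p₀ = P(outcome | unexposed) = 1541/2986 = 0.51608
Under exogeneity alone the bounds on PN are max{0,(p₁−p₀)/p₁} ≤ PN ≤ min{1,(1−p₀)/p₁}.
  lower = (p₁ − p₀)/p₁ = 0.12788 / 0.64396 ≈ 0.1986
  upper = min{1, (1 − p₀)/p₁} = 0.48392 / 0.64396 ≈ 0.7515

0.199 ≤ PN ≤ 0.751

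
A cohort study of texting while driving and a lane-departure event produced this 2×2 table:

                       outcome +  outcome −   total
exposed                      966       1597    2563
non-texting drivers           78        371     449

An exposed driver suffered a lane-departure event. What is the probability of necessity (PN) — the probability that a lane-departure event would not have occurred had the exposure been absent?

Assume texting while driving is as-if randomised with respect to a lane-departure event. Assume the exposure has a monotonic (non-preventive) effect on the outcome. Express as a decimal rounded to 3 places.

p₁ = P(outcome | exposed) = 966/2563 = 0.3769
p₀ = P(outcome | unexposed) = 78/449 = 0.17372
Under exogeneity and monotonicity, PN = (p₁ − p₀) / p₁.
PN = (0.3769 − 0.17372) / 0.3769 = 0.20318 / 0.3769 ≈ 0.5391

PN ≈ 0.539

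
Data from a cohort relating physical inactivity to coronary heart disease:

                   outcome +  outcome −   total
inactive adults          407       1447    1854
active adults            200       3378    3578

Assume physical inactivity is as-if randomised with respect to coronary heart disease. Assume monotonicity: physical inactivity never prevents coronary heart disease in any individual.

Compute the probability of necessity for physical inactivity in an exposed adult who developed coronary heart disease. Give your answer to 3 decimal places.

p₁ = P(outcome | exposed) = 407/1854 = 0.21953
p₀ = P(outcome | unexposed) = 200/3578 = 0.055897
Under exogeneity and monotonicity, PN = (p₁ − p₀)/p₁.
PN = (0.21953 − 0.055897) / 0.21953 ≈ 0.7454

PN ≈ 0.745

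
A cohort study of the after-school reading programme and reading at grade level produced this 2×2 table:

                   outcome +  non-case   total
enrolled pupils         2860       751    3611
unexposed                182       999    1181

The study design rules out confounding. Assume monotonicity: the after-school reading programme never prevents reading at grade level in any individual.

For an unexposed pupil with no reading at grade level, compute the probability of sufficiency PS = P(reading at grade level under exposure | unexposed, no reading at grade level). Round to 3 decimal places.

PS ≈ 0.754

p₁ = P(outcome | exposed) = 2860/3611 = 0.79202
p₀ = P(outcome | unexposed) = 182/1181 = 0.15411
Under exogeneity and monotonicity, PS = (p₁ − p₀)/(1 − p₀).
PS = (0.79202 − 0.15411) / 0.84589 ≈ 0.7541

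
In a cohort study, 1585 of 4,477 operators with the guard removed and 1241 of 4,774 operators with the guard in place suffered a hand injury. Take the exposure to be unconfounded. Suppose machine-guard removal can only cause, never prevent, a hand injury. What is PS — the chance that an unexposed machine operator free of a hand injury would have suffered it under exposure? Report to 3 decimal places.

p₁ = P(outcome | exposed) = 1585/4477 = 0.35403
p₀ = P(outcome | unexposed) = 1241/4774 = 0.25995
Under exogeneity and monotonicity, PS = (p₁ − p₀) / (1 − p₀).
PS = (0.35403 − 0.25995) / (1 − 0.25995) = 0.094082 / 0.74005 ≈ 0.1271

PS ≈ 0.127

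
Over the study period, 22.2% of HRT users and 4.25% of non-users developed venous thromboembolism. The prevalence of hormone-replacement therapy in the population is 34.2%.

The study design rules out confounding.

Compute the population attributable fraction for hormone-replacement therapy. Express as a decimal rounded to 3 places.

p₁ = 0.222, p₀ = 0.0425.
Overall risk P(Y=1) = π·p₁ + (1−π)·p₀ = 0.342×0.222 + 0.658×0.0425 = 0.10389.
Under exogeneity, PAF = [P(Y=1) − p₀] / P(Y=1).
PAF = (0.10389 − 0.0425) / 0.10389 ≈ 0.5909

PAF ≈ 0.591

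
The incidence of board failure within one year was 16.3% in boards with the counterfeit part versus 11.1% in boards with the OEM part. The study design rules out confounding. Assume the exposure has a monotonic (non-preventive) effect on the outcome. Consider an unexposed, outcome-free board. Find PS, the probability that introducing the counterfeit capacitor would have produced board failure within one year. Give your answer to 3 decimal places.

p₁ = 0.163, p₀ = 0.111.
Under exogeneity and monotonicity, PS = (p₁ − p₀) / (1 − p₀).
PS = (0.163 − 0.111) / (1 − 0.111) = 0.052 / 0.889 ≈ 0.0585

PS ≈ 0.058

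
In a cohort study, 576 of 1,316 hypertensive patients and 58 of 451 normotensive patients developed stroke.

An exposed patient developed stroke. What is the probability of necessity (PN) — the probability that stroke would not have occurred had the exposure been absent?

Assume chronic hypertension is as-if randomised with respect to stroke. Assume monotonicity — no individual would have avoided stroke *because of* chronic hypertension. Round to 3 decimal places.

PN ≈ 0.706

p₁ = P(outcome | exposed) = 576/1316 = 0.43769
p₀ = P(outcome | unexposed) = 58/451 = 0.1286
Under exogeneity and monotonicity, PN = (p₁ − p₀) / p₁.
PN = (0.43769 − 0.1286) / 0.43769 = 0.30909 / 0.43769 ≈ 0.7062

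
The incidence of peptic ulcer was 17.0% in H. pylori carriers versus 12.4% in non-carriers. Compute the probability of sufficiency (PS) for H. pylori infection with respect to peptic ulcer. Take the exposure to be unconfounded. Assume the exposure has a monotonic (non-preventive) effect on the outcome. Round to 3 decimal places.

PS ≈ 0.053

p₁ = 0.17, p₀ = 0.124.
Under exogeneity and monotonicity, PS = (p₁ − p₀) / (1 − p₀).
PS = (0.17 − 0.124) / (1 − 0.124) = 0.046 / 0.876 ≈ 0.0525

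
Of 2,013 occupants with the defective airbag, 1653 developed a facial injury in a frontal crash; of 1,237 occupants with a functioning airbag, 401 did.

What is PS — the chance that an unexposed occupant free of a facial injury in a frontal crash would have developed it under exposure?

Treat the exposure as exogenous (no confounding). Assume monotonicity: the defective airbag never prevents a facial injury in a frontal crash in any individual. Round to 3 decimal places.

p₁ = P(outcome | exposed) = 1653/2013 = 0.82116
p₀ = P(outcome | unexposed) = 401/1237 = 0.32417
Under exogeneity and monotonicity, PS = (p₁ − p₀) / (1 − p₀).
PS = (0.82116 − 0.32417) / (1 − 0.32417) = 0.49699 / 0.67583 ≈ 0.7354

PS ≈ 0.735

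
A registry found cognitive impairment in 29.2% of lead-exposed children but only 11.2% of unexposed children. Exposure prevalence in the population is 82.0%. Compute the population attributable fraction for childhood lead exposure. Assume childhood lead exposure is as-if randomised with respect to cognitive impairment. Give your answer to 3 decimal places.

PAF ≈ 0.569

p₁ = 0.292, p₀ = 0.112.
Overall risk P(Y=1) = π·p₁ + (1−π)·p₀ = 0.82×0.292 + 0.18×0.112 = 0.2596.
Under exogeneity, PAF = [P(Y=1) − p₀] / P(Y=1).
PAF = (0.2596 − 0.112) / 0.2596 ≈ 0.5686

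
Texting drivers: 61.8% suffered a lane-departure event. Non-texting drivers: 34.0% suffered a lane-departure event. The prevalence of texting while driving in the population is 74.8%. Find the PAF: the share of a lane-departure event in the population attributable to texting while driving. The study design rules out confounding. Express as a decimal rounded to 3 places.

PAF ≈ 0.379

p₁ = 0.618, p₀ = 0.34.
Overall risk P(Y=1) = π·p₁ + (1−π)·p₀ = 0.748×0.618 + 0.252×0.34 = 0.54794.
Under exogeneity, PAF = [P(Y=1) − p₀] / P(Y=1).
PAF = (0.54794 − 0.34) / 0.54794 ≈ 0.3795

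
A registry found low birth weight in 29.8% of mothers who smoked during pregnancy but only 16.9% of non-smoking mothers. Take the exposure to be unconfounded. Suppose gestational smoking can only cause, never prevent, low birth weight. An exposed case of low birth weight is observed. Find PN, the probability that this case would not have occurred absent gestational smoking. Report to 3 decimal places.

PN ≈ 0.433

p₁ = 0.298, p₀ = 0.169.
Under exogeneity and monotonicity, PN = (p₁ − p₀) / p₁.
PN = (0.298 − 0.169) / 0.298 = 0.129 / 0.298 ≈ 0.4329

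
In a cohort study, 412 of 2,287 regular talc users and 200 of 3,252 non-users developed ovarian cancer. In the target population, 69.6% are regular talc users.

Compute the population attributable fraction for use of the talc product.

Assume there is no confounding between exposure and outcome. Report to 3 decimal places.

p₁ = P(outcome | exposed) = 412/2287 = 0.18015
p₀ = P(outcome | unexposed) = 200/3252 = 0.061501
Overall risk P(Y=1) = π·p₁ + (1−π)·p₀ = 0.696×0.18015 + 0.304×0.061501 = 0.14408.
Under exogeneity, PAF = [P(Y=1) − p₀] / P(Y=1).
PAF = (0.14408 − 0.061501) / 0.14408 ≈ 0.5731

PAF ≈ 0.573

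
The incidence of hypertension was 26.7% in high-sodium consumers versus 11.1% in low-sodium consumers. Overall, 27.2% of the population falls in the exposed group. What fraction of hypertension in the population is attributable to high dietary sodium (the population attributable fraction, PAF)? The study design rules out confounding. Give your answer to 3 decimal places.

p₁ = 0.267, p₀ = 0.111.
Overall risk P(Y=1) = π·p₁ + (1−π)·p₀ = 0.272×0.267 + 0.728×0.111 = 0.15343.
Under exogeneity, PAF = [P(Y=1) − p₀] / P(Y=1).
PAF = (0.15343 − 0.111) / 0.15343 ≈ 0.2766

PAF ≈ 0.277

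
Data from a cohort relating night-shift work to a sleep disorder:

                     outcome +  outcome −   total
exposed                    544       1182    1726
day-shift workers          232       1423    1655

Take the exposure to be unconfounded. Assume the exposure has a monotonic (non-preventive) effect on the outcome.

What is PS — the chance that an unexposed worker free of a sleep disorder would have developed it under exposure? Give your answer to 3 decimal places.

p₁ = P(outcome | exposed) = 544/1726 = 0.31518
p₀ = P(outcome | unexposed) = 232/1655 = 0.14018
Under exogeneity and monotonicity, PS = (p₁ − p₀)/(1 − p₀).
PS = (0.31518 − 0.14018) / 0.85982 ≈ 0.2035

PS ≈ 0.204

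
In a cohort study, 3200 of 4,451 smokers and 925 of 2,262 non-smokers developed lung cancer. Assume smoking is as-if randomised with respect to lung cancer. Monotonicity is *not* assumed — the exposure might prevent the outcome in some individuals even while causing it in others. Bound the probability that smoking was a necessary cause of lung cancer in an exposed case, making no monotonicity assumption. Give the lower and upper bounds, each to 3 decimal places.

0.431 ≤ PN ≤ 0.822

p₁ = P(outcome | exposed) = 3200/4451 = 0.71894
p₀ = P(outcome | unexposed) = 925/2262 = 0.40893
Under exogeneity alone the bounds on PN are max{0,(p₁−p₀)/p₁} ≤ PN ≤ min{1,(1−p₀)/p₁}.
  lower = (p₁ − p₀)/p₁ = 0.31001 / 0.71894 ≈ 0.4312
  upper = min{1, (1 − p₀)/p₁} = 0.59107 / 0.71894 ≈ 0.8221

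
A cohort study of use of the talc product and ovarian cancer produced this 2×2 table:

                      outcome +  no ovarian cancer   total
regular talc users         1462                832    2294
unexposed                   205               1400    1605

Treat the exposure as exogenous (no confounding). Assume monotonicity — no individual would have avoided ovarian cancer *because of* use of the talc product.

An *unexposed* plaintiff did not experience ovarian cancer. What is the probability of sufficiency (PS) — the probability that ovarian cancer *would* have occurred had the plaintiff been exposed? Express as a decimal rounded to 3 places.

p₁ = P(outcome | exposed) = 1462/2294 = 0.63731
p₀ = P(outcome | unexposed) = 205/1605 = 0.12773
Under exogeneity and monotonicity, PS = (p₁ − p₀)/(1 − p₀).
PS = (0.63731 − 0.12773) / 0.87227 ≈ 0.5842

PS ≈ 0.584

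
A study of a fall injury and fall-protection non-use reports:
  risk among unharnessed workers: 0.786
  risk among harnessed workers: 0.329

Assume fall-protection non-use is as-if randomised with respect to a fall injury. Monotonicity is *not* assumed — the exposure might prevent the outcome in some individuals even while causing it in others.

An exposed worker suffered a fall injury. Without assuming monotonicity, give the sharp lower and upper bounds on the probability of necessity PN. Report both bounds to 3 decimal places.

0.581 ≤ PN ≤ 0.854

Let p₁ = 0.786, p₀ = 0.329.
Under exogeneity alone the bounds on PN are max{0,(p₁−p₀)/p₁} ≤ PN ≤ min{1,(1−p₀)/p₁}.
  lower = (p₁ − p₀)/p₁ = 0.457 / 0.786 ≈ 0.5814
  upper = min{1, (1 − p₀)/p₁} = 0.671 / 0.786 ≈ 0.8537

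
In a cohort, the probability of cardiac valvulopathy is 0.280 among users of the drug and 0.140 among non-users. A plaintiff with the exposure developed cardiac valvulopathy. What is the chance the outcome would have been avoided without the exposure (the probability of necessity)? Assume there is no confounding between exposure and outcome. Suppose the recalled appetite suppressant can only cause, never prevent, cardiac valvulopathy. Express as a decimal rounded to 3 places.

Let p₁ = 0.28, p₀ = 0.14.
Under exogeneity and monotonicity, PN = (p₁ − p₀) / p₁.
PN = (0.28 − 0.14) / 0.28 = 0.14 / 0.28 ≈ 0.5000

PN ≈ 0.500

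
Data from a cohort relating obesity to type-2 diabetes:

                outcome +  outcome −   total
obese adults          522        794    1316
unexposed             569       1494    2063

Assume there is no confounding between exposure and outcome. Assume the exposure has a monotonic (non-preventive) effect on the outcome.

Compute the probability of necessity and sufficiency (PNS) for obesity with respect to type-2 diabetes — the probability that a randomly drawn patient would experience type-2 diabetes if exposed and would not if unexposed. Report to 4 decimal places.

PNS ≈ 0.1208

p₁ = P(outcome | exposed) = 522/1316 = 0.39666
p₀ = P(outcome | unexposed) = 569/2063 = 0.27581
Under exogeneity and monotonicity, PNS = p₁ − p₀.
PNS = 0.39666 − 0.27581 = 0.12084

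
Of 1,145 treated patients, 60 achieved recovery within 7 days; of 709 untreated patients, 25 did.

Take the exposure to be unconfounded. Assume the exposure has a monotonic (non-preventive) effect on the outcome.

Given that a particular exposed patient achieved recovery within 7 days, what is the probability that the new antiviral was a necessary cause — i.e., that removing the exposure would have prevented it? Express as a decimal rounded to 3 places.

p₁ = P(outcome | exposed) = 60/1145 = 0.052402
p₀ = P(outcome | unexposed) = 25/709 = 0.035261
Under exogeneity and monotonicity, PN = (p₁ − p₀) / p₁.
PN = (0.052402 − 0.035261) / 0.052402 = 0.017141 / 0.052402 ≈ 0.3271

PN ≈ 0.327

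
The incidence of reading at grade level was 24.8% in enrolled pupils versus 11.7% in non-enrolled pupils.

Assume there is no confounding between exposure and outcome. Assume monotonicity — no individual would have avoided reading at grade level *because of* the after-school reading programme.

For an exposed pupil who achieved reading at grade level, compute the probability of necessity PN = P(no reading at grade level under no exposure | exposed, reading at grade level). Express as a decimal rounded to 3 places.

p₁ = 0.248, p₀ = 0.117.
Under exogeneity and monotonicity, PN = (p₁ − p₀) / p₁.
PN = (0.248 − 0.117) / 0.248 = 0.131 / 0.248 ≈ 0.5282

PN ≈ 0.528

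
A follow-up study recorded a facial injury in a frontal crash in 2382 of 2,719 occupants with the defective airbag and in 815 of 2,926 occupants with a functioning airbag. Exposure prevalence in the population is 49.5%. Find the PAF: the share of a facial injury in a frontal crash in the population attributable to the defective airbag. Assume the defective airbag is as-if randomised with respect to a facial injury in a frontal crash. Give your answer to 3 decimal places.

PAF ≈ 0.515

p₁ = P(outcome | exposed) = 2382/2719 = 0.87606
p₀ = P(outcome | unexposed) = 815/2926 = 0.27854
Overall risk P(Y=1) = π·p₁ + (1−π)·p₀ = 0.495×0.87606 + 0.505×0.27854 = 0.57431.
Under exogeneity, PAF = [P(Y=1) − p₀] / P(Y=1).
PAF = (0.57431 − 0.27854) / 0.57431 ≈ 0.5150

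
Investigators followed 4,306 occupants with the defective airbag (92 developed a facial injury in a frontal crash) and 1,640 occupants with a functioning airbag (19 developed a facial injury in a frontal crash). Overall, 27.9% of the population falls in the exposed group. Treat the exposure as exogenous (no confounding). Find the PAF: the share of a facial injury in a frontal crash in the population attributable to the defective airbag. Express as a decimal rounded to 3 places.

p₁ = P(outcome | exposed) = 92/4306 = 0.021366
p₀ = P(outcome | unexposed) = 19/1640 = 0.011585
Overall risk P(Y=1) = π·p₁ + (1−π)·p₀ = 0.279×0.021366 + 0.721×0.011585 = 0.014314.
Under exogeneity, PAF = [P(Y=1) − p₀] / P(Y=1).
PAF = (0.014314 − 0.011585) / 0.014314 ≈ 0.1906

PAF ≈ 0.191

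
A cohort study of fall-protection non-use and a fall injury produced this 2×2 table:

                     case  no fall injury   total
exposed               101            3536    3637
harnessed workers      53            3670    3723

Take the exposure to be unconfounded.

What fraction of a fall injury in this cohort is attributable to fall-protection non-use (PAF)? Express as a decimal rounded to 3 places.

PAF ≈ 0.320

p₁ = P(outcome | exposed) = 101/3637 = 0.02777
p₀ = P(outcome | unexposed) = 53/3723 = 0.014236
Exposure prevalence π = 3637/7360 = 0.49416; overall risk P(Y=1) = 0.020924.
Under exogeneity, PAF = [P(Y=1) − p₀]/P(Y=1).
PAF = (0.020924 − 0.014236) / 0.020924 ≈ 0.3196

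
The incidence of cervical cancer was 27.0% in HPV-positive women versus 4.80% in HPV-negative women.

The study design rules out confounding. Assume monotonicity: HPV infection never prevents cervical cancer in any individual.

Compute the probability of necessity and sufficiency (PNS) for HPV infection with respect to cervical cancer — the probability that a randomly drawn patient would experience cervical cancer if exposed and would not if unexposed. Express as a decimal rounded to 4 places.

p₁ = 0.27, p₀ = 0.048.
Under exogeneity and monotonicity, PNS = p₁ − p₀.
PNS = 0.27 − 0.048 = 0.222

PNS ≈ 0.2220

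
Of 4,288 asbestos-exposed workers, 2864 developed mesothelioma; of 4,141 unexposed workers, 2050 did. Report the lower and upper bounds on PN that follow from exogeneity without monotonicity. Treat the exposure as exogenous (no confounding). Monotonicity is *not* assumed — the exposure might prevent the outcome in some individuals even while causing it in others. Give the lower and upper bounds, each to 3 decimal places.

p₁ = P(outcome | exposed) = 2864/4288 = 0.66791
p₀ = P(outcome | unexposed) = 2050/4141 = 0.49505
Under exogeneity alone the bounds on PN are max{0,(p₁−p₀)/p₁} ≤ PN ≤ min{1,(1−p₀)/p₁}.
  lower = (p₁ − p₀)/p₁ = 0.17286 / 0.66791 ≈ 0.2588
  upper = min{1, (1 − p₀)/p₁} = 0.50495 / 0.66791 ≈ 0.7560

0.259 ≤ PN ≤ 0.756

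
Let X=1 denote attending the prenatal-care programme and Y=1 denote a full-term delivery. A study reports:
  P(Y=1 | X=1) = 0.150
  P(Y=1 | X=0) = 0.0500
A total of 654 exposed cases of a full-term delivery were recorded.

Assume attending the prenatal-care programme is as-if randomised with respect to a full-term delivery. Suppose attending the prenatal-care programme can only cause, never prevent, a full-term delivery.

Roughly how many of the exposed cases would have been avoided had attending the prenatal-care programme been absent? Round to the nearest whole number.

about 436 cases

Let p₁ = 0.15, p₀ = 0.05.
PN = (p₁ − p₀)/p₁ = (0.15 − 0.05) / 0.15 ≈ 0.66667.
Attributable cases ≈ PN × (exposed cases) = 0.66667 × 654 ≈ 436.00.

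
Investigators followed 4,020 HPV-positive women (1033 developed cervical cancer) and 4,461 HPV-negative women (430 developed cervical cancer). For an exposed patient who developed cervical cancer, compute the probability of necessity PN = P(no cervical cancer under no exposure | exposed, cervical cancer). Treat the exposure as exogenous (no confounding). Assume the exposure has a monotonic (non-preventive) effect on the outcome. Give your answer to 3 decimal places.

PN ≈ 0.625

p₁ = P(outcome | exposed) = 1033/4020 = 0.25697
p₀ = P(outcome | unexposed) = 430/4461 = 0.096391
Under exogeneity and monotonicity, PN = (p₁ − p₀) / p₁.
PN = (0.25697 − 0.096391) / 0.25697 = 0.16057 / 0.25697 ≈ 0.6249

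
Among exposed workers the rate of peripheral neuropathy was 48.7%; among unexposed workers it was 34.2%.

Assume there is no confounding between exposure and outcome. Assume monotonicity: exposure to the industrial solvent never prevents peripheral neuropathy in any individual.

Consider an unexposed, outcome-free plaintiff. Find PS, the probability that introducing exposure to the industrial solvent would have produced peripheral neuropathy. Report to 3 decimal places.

PS ≈ 0.220

p₁ = 0.487, p₀ = 0.342.
Under exogeneity and monotonicity, PS = (p₁ − p₀) / (1 − p₀).
PS = (0.487 − 0.342) / (1 − 0.342) = 0.145 / 0.658 ≈ 0.2204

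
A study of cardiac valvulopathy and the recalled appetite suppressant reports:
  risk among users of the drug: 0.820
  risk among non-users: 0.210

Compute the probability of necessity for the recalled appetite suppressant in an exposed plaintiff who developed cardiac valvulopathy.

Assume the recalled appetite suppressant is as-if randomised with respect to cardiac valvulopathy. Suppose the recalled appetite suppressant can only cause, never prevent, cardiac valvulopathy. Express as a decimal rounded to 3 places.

PN ≈ 0.744

Let p₁ = 0.82, p₀ = 0.21.
Under exogeneity and monotonicity, PN = (p₁ − p₀) / p₁.
PN = (0.82 − 0.21) / 0.82 = 0.61 / 0.82 ≈ 0.7439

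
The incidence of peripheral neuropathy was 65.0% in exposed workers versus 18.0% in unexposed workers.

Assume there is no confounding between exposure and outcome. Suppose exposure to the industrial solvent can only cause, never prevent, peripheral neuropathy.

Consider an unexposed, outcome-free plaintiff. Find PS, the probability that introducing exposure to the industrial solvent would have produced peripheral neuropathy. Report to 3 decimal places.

PS ≈ 0.573

p₁ = 0.65, p₀ = 0.18.
Under exogeneity and monotonicity, PS = (p₁ − p₀) / (1 − p₀).
PS = (0.65 − 0.18) / (1 − 0.18) = 0.47 / 0.82 ≈ 0.5732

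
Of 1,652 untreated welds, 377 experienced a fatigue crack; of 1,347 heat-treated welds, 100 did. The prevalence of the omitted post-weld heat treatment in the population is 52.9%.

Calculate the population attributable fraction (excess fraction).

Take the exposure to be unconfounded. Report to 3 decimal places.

p₁ = P(outcome | exposed) = 377/1652 = 0.22821
p₀ = P(outcome | unexposed) = 100/1347 = 0.074239
Overall risk P(Y=1) = π·p₁ + (1−π)·p₀ = 0.529×0.22821 + 0.471×0.074239 = 0.15569.
Under exogeneity, PAF = [P(Y=1) − p₀] / P(Y=1).
PAF = (0.15569 − 0.074239) / 0.15569 ≈ 0.5232

PAF ≈ 0.523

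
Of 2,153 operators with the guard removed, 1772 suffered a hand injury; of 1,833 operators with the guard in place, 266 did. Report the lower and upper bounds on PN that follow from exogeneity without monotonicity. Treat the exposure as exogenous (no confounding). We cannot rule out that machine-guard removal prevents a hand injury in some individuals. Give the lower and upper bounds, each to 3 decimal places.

0.824 ≤ PN ≤ 1.000

p₁ = P(outcome | exposed) = 1772/2153 = 0.82304
p₀ = P(outcome | unexposed) = 266/1833 = 0.14512
Under exogeneity alone the bounds on PN are max{0,(p₁−p₀)/p₁} ≤ PN ≤ min{1,(1−p₀)/p₁}.
  lower = (p₁ − p₀)/p₁ = 0.67792 / 0.82304 ≈ 0.8237
  upper = min{1, (1 − p₀)/p₁} = 0.85488 / 0.82304 ≈ 1.0387 → capped at 1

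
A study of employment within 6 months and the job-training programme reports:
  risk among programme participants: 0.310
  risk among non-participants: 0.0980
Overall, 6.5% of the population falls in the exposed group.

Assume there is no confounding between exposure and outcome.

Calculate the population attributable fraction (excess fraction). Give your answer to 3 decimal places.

Let p₁ = 0.31, p₀ = 0.098.
Overall risk P(Y=1) = π·p₁ + (1−π)·p₀ = 0.065×0.31 + 0.935×0.098 = 0.11178.
Under exogeneity, PAF = [P(Y=1) − p₀] / P(Y=1).
PAF = (0.11178 − 0.098) / 0.11178 ≈ 0.1233

PAF ≈ 0.123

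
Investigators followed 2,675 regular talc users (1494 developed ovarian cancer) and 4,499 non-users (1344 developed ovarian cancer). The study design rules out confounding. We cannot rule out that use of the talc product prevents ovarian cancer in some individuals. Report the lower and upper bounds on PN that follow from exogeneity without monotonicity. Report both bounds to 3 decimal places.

0.465 ≤ PN ≤ 1.000

p₁ = P(outcome | exposed) = 1494/2675 = 0.5585
p₀ = P(outcome | unexposed) = 1344/4499 = 0.29873
Under exogeneity alone the bounds on PN are max{0,(p₁−p₀)/p₁} ≤ PN ≤ min{1,(1−p₀)/p₁}.
  lower = (p₁ − p₀)/p₁ = 0.25977 / 0.5585 ≈ 0.4651
  upper = min{1, (1 − p₀)/p₁} = 0.70127 / 0.5585 ≈ 1.2556 → capped at 1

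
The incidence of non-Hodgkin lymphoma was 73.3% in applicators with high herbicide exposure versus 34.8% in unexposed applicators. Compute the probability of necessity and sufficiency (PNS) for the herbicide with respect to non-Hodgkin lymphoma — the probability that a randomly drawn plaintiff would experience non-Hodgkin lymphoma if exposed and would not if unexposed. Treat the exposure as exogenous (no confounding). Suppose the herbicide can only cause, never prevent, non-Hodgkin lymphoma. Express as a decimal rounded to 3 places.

p₁ = 0.733, p₀ = 0.348.
Under exogeneity and monotonicity, PNS = p₁ − p₀.
PNS = 0.733 − 0.348 = 0.385

PNS ≈ 0.385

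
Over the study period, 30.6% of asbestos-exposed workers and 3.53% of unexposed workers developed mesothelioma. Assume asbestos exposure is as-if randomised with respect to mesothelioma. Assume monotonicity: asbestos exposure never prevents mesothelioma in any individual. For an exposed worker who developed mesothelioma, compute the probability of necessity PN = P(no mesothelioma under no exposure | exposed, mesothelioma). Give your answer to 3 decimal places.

p₁ = 0.306, p₀ = 0.0353.
Under exogeneity and monotonicity, PN = (p₁ − p₀) / p₁.
PN = (0.306 − 0.0353) / 0.306 = 0.2707 / 0.306 ≈ 0.8846

PN ≈ 0.885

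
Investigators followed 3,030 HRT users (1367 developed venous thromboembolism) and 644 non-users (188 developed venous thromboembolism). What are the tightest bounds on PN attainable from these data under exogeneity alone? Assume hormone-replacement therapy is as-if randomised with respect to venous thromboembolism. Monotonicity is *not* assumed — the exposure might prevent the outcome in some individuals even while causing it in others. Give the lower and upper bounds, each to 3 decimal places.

0.353 ≤ PN ≤ 1.000

p₁ = P(outcome | exposed) = 1367/3030 = 0.45116
p₀ = P(outcome | unexposed) = 188/644 = 0.29193
Under exogeneity alone the bounds on PN are max{0,(p₁−p₀)/p₁} ≤ PN ≤ min{1,(1−p₀)/p₁}.
  lower = (p₁ − p₀)/p₁ = 0.15923 / 0.45116 ≈ 0.3529
  upper = min{1, (1 − p₀)/p₁} = 0.70807 / 0.45116 ≈ 1.5695 → capped at 1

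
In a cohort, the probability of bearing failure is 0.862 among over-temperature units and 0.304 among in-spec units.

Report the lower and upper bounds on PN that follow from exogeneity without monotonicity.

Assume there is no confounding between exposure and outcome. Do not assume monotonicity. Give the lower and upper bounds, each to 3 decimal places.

Let p₁ = 0.862, p₀ = 0.304.
Under exogeneity alone the bounds on PN are max{0,(p₁−p₀)/p₁} ≤ PN ≤ min{1,(1−p₀)/p₁}.
  lower = (p₁ − p₀)/p₁ = 0.558 / 0.862 ≈ 0.6473
  upper = min{1, (1 − p₀)/p₁} = 0.696 / 0.862 ≈ 0.8074

0.647 ≤ PN ≤ 0.807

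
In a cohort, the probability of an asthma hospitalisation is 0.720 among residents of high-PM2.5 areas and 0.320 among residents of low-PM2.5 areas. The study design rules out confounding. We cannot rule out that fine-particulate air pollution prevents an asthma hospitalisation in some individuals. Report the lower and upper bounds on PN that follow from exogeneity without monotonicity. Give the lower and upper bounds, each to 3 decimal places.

Let p₁ = 0.72, p₀ = 0.32.
Under exogeneity alone the bounds on PN are max{0,(p₁−p₀)/p₁} ≤ PN ≤ min{1,(1−p₀)/p₁}.
  lower = (p₁ − p₀)/p₁ = 0.4 / 0.72 ≈ 0.5556
  upper = min{1, (1 − p₀)/p₁} = 0.68 / 0.72 ≈ 0.9444

0.556 ≤ PN ≤ 0.944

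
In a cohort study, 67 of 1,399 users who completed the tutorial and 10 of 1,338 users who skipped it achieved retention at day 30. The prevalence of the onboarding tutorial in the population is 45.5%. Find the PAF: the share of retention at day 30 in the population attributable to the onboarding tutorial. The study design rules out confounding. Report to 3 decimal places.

p₁ = P(outcome | exposed) = 67/1399 = 0.047891
p₀ = P(outcome | unexposed) = 10/1338 = 0.0074738
Overall risk P(Y=1) = π·p₁ + (1−π)·p₀ = 0.455×0.047891 + 0.545×0.0074738 = 0.025864.
Under exogeneity, PAF = [P(Y=1) − p₀] / P(Y=1).
PAF = (0.025864 − 0.0074738) / 0.025864 ≈ 0.7110

PAF ≈ 0.711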